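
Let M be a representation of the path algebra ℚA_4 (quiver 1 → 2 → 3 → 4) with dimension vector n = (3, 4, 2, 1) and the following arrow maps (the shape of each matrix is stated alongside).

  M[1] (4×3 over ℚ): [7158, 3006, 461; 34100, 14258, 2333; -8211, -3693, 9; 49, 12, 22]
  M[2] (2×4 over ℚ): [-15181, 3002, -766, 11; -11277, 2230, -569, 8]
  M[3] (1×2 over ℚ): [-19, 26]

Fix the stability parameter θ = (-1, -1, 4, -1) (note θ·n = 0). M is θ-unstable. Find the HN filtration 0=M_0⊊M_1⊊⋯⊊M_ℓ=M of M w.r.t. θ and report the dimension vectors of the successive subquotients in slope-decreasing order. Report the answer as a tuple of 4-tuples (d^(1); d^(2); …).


Interval decomposition of M: I[1,2], I[1,3], I[1,4], I[2,2].
HN type (ℓ=3): μ^(1)=4; μ^(2)=3/2; μ^(3)=-1

((0, 0, 1, 0); (0, 0, 1, 1); (3, 4, 0, 0))


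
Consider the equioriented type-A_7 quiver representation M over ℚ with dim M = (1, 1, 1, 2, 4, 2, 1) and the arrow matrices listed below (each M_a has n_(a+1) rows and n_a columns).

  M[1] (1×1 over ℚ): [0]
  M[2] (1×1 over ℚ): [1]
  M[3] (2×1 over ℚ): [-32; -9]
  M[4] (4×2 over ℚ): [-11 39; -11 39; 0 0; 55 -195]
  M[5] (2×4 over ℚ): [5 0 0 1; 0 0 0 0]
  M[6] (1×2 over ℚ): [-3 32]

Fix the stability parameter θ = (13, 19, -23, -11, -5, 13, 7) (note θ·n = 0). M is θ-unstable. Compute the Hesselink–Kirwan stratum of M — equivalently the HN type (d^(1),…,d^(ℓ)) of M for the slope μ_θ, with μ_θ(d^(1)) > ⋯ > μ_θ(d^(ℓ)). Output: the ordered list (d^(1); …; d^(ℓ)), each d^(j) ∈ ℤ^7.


Barcode: M ≅ I[1,1], I[2,5], I[4,4], I[5,5]^2, I[5,7], I[6,6]. HN layers by μ_θ (4 steps, strictly decreasing):
  μ^(1)=13; μ^(2)=10; μ^(3)=-5; μ^(4)=-11

((1, 0, 0, 0, 0, 1, 0); (0, 0, 0, 0, 0, 1, 1); (0, 1, 1, 1, 4, 0, 0); (0, 0, 0, 1, 0, 0, 0))


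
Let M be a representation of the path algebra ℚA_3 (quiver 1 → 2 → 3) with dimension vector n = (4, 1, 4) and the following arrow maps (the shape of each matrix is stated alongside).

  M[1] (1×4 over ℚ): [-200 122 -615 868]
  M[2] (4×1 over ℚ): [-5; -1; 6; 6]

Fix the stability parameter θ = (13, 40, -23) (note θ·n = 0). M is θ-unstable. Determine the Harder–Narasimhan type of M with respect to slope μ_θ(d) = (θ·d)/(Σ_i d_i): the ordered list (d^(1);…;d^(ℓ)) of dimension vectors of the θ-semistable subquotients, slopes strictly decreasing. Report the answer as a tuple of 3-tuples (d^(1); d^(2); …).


Via rank(M_{q-1}∘⋯∘M_p): M ≅ I[1,1]^3, I[1,3], I[3,3]^3.
μ_θ-semistable layers: μ^(1)=13; μ^(2)=10; μ^(3)=-23

((3, 0, 0); (1, 1, 1); (0, 0, 3))


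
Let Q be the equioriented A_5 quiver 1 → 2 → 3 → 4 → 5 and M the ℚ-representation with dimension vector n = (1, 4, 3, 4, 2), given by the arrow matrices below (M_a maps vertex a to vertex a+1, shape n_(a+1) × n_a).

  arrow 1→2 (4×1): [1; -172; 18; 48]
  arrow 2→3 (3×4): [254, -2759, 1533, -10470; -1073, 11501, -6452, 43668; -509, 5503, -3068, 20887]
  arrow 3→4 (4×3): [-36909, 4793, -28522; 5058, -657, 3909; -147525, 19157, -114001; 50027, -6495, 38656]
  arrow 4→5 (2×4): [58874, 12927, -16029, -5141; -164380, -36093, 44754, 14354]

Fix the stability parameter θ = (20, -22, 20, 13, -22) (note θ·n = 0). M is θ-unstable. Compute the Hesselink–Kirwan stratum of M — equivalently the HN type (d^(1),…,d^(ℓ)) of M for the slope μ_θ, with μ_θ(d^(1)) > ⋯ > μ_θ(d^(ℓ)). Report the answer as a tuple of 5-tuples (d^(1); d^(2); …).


Interval decomposition of M: I[1,5], I[2,2], I[2,4], I[2,5], I[4,4].
HN type (ℓ=5): μ^(1)=33/2; μ^(2)=13; μ^(3)=11/3; μ^(4)=-1; μ^(5)=-22

((0, 0, 1, 1, 0); (0, 0, 0, 1, 0); (0, 0, 2, 2, 2); (1, 1, 0, 0, 0); (0, 3, 0, 0, 0))


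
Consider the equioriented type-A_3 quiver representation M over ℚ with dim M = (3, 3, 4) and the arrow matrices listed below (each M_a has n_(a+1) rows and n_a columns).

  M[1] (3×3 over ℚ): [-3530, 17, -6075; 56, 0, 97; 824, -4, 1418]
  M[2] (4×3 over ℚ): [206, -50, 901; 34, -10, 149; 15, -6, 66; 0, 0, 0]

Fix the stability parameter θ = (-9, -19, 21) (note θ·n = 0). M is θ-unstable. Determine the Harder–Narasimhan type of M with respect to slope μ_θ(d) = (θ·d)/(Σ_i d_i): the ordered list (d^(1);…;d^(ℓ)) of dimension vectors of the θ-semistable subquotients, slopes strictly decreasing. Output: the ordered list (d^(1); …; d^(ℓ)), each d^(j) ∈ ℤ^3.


Via rank(M_{q-1}∘⋯∘M_p): M ≅ I[1,1], I[1,2], I[1,3], I[2,3], I[3,3]^2.
μ_θ-semistable layers: μ^(1)=21; μ^(2)=-9; μ^(3)=-14; μ^(4)=-19

((0, 0, 4); (1, 0, 0); (2, 2, 0); (0, 1, 0))


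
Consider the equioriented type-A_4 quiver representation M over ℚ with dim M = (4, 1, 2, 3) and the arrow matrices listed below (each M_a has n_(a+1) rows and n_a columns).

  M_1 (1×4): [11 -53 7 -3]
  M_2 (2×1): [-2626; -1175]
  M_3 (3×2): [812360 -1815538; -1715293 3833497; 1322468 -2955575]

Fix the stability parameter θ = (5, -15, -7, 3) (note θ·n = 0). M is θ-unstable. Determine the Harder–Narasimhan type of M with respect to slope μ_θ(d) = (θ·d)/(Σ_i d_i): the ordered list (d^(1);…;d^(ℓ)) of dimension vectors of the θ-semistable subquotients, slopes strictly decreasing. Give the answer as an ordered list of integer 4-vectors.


Interval decomposition of M: I[1,1]^3, I[1,4], I[3,4], I[4,4].
HN type (ℓ=4): μ^(1)=5; μ^(2)=3; μ^(3)=-17/3; μ^(4)=-7

((3, 0, 0, 0); (0, 0, 0, 3); (1, 1, 1, 0); (0, 0, 1, 0))


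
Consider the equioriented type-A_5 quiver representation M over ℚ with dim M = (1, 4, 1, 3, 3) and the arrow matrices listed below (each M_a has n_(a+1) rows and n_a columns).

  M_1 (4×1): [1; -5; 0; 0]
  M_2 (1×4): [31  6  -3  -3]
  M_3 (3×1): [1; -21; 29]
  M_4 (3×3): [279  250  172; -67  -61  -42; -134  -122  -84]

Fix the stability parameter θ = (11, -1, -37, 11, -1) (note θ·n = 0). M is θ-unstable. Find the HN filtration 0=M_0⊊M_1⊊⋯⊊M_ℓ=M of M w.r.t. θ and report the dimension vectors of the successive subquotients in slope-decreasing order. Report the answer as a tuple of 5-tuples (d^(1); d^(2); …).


Interval decomposition of M: I[1,5], I[2,2]^3, I[4,4], I[4,5], I[5,5].
HN type (ℓ=4): μ^(1)=11; μ^(2)=5; μ^(3)=-1; μ^(4)=-9

((0, 0, 0, 1, 0); (0, 0, 0, 2, 2); (0, 3, 0, 0, 1); (1, 1, 1, 0, 0))


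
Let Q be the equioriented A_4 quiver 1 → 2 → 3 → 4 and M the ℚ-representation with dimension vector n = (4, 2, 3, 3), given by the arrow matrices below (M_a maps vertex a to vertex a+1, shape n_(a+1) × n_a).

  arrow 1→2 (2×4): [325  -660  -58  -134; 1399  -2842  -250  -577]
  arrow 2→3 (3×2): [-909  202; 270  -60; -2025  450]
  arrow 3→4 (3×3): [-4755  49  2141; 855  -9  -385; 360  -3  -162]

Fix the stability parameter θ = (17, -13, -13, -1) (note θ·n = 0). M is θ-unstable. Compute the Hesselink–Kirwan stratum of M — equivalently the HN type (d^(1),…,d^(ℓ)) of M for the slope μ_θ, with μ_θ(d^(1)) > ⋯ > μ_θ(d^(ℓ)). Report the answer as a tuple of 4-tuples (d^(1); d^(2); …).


Via rank(M_{q-1}∘⋯∘M_p): M ≅ I[1,1]^2, I[1,2], I[1,3], I[3,4]^2, I[4,4].
μ_θ-semistable layers: μ^(1)=17; μ^(2)=2; μ^(3)=-1; μ^(4)=-3; μ^(5)=-13

((2, 0, 0, 0); (1, 1, 0, 0); (0, 0, 0, 3); (1, 1, 1, 0); (0, 0, 2, 0))


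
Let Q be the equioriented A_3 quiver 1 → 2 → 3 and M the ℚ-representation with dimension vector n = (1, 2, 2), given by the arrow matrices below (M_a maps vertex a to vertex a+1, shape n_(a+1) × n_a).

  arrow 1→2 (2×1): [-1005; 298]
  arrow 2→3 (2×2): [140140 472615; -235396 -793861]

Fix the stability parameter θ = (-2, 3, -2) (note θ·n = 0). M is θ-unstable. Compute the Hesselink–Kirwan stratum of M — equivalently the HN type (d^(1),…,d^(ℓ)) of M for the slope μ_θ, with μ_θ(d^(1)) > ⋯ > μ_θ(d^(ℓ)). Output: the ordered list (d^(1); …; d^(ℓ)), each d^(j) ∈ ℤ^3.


Interval decomposition of M: I[1,3], I[2,2], I[3,3].
HN type (ℓ=3): μ^(1)=3; μ^(2)=1/2; μ^(3)=-2

((0, 1, 0); (0, 1, 1); (1, 0, 1))


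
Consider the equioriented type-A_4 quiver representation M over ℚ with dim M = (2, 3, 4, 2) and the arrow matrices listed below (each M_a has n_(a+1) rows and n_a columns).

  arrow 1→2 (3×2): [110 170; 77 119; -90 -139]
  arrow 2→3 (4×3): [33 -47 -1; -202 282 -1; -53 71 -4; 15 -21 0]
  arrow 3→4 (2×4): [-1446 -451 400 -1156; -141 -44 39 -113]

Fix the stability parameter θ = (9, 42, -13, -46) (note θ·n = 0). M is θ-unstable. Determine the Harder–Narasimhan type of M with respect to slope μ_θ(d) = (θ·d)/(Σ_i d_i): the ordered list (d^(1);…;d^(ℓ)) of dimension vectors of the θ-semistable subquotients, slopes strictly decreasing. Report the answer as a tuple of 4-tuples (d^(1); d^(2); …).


Barcode: M ≅ I[1,4]^2, I[2,2], I[3,3]^2. HN layers by μ_θ (3 steps, strictly decreasing):
  μ^(1)=42; μ^(2)=-2; μ^(3)=-13

((0, 1, 0, 0); (2, 2, 2, 2); (0, 0, 2, 0))


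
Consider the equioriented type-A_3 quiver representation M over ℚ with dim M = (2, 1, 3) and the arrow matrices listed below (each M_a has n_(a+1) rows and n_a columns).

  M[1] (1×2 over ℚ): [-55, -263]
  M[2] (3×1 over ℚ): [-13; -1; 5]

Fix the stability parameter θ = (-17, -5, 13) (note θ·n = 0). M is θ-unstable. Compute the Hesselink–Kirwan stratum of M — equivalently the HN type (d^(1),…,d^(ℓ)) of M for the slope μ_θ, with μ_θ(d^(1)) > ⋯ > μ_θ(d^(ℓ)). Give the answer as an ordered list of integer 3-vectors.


Via rank(M_{q-1}∘⋯∘M_p): M ≅ I[1,1], I[1,3], I[3,3]^2.
μ_θ-semistable layers: μ^(1)=13; μ^(2)=-5; μ^(3)=-17

((0, 0, 3); (0, 1, 0); (2, 0, 0))


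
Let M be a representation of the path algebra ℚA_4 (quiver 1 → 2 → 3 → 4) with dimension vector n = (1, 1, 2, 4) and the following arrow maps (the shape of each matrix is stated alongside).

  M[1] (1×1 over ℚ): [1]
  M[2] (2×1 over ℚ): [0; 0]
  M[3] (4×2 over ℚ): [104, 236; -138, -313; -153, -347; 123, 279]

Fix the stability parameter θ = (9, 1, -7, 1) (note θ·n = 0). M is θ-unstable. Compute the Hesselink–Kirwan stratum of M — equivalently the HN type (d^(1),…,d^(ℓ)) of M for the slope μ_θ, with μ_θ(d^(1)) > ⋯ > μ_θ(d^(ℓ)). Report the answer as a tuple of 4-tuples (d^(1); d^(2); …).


Barcode: M ≅ I[1,2], I[3,4]^2, I[4,4]^2. HN layers by μ_θ (3 steps, strictly decreasing):
  μ^(1)=5; μ^(2)=1; μ^(3)=-7

((1, 1, 0, 0); (0, 0, 0, 4); (0, 0, 2, 0))


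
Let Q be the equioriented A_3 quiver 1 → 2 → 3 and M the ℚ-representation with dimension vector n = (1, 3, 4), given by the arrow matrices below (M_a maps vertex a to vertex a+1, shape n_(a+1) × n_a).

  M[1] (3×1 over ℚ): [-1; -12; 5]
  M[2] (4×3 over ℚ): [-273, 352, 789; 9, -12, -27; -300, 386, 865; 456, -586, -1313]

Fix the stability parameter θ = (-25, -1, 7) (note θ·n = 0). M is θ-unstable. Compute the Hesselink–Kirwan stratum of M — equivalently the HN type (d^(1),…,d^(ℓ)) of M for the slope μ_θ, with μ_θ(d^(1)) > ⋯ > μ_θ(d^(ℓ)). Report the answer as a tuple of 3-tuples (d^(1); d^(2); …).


Interval decomposition of M: I[1,3], I[2,2], I[2,3], I[3,3]^2.
HN type (ℓ=3): μ^(1)=7; μ^(2)=-1; μ^(3)=-25

((0, 0, 4); (0, 3, 0); (1, 0, 0))


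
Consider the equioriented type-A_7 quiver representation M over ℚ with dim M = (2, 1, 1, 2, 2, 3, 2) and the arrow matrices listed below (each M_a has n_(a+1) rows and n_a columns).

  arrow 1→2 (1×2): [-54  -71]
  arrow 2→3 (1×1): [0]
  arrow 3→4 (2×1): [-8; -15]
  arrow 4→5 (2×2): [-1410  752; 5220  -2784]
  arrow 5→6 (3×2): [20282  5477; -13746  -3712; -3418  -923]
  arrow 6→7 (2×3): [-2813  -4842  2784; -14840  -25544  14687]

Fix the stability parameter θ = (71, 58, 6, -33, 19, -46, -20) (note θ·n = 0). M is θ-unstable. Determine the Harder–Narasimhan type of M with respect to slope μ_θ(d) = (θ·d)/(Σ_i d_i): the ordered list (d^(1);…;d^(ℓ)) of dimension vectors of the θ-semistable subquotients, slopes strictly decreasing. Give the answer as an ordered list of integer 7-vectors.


Barcode: M ≅ I[1,1], I[1,2], I[3,4], I[4,7], I[5,6], I[6,7]. HN layers by μ_θ (7 steps, strictly decreasing):
  μ^(1)=71; μ^(2)=129/2; μ^(3)=-27/2; μ^(4)=-47/3; μ^(5)=-20; μ^(6)=-33; μ^(7)=-46

((1, 0, 0, 0, 0, 0, 0); (1, 1, 0, 0, 0, 0, 0); (0, 0, 1, 1, 1, 1, 0); (0, 0, 0, 0, 1, 1, 1); (0, 0, 0, 0, 0, 0, 1); (0, 0, 0, 1, 0, 0, 0); (0, 0, 0, 0, 0, 1, 0))


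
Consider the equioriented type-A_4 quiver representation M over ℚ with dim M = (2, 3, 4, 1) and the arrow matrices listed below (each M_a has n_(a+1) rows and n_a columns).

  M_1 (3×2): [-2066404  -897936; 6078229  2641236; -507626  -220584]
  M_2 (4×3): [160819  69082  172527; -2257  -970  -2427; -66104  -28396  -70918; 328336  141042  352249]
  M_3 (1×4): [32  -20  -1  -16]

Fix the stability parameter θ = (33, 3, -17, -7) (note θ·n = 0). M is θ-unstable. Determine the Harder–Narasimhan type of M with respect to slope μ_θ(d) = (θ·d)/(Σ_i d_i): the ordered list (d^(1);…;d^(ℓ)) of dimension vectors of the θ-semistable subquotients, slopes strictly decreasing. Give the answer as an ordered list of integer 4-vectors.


Barcode: M ≅ I[1,1], I[1,2], I[2,3], I[2,4], I[3,3]^2. HN layers by μ_θ (4 steps, strictly decreasing):
  μ^(1)=33; μ^(2)=18; μ^(3)=-7; μ^(4)=-17

((1, 0, 0, 0); (1, 1, 0, 0); (0, 2, 2, 1); (0, 0, 2, 0))


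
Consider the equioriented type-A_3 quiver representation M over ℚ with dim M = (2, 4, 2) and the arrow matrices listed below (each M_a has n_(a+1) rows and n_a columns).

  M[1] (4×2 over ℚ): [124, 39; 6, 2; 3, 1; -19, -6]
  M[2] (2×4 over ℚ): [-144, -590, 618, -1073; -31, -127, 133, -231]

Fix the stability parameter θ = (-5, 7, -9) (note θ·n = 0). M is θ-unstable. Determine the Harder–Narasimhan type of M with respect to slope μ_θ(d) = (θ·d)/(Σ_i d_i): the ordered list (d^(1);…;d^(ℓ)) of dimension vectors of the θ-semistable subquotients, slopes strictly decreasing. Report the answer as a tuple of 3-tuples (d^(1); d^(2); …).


Via rank(M_{q-1}∘⋯∘M_p): M ≅ I[1,2], I[1,3], I[2,2], I[2,3].
μ_θ-semistable layers: μ^(1)=7; μ^(2)=-1; μ^(3)=-5

((0, 2, 0); (0, 2, 2); (2, 0, 0))


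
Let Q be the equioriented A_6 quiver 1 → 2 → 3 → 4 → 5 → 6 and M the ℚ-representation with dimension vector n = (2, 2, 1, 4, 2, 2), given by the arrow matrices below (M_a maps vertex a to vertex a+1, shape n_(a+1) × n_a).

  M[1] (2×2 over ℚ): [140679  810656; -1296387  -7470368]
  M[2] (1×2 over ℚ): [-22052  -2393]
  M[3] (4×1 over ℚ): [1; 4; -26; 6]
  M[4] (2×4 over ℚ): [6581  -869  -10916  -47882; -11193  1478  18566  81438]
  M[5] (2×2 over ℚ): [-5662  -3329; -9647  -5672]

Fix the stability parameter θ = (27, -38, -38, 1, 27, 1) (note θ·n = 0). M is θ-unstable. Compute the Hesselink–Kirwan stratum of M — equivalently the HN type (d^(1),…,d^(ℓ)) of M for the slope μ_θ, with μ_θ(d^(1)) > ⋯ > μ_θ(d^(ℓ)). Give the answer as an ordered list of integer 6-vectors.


Via rank(M_{q-1}∘⋯∘M_p): M ≅ I[1,1], I[1,6], I[2,2], I[4,4]^2, I[4,6].
μ_θ-semistable layers: μ^(1)=27; μ^(2)=14; μ^(3)=1; μ^(4)=-49/3; μ^(5)=-38

((1, 0, 0, 0, 0, 0); (0, 0, 0, 0, 2, 2); (0, 0, 0, 4, 0, 0); (1, 1, 1, 0, 0, 0); (0, 1, 0, 0, 0, 0))


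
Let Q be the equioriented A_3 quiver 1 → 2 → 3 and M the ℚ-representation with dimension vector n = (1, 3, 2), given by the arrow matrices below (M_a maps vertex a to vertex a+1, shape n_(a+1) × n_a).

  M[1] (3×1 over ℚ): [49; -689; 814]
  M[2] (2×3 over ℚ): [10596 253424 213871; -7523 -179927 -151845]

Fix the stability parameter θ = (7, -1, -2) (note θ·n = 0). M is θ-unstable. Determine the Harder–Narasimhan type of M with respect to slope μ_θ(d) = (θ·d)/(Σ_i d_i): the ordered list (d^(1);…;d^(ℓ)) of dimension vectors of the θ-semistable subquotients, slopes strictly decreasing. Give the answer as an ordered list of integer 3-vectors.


Barcode: M ≅ I[1,3], I[2,2], I[2,3]. HN layers by μ_θ (3 steps, strictly decreasing):
  μ^(1)=4/3; μ^(2)=-1; μ^(3)=-3/2

((1, 1, 1); (0, 1, 0); (0, 1, 1))


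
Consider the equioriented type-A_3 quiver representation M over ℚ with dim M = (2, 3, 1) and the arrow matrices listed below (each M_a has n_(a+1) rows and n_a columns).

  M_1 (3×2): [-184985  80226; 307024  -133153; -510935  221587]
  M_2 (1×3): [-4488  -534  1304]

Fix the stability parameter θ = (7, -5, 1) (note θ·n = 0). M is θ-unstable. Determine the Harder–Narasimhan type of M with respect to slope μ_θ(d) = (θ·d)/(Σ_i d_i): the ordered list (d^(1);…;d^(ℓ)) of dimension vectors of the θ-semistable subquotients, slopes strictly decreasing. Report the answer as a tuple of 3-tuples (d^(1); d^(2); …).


Barcode: M ≅ I[1,2], I[1,3], I[2,2]. HN layers by μ_θ (2 steps, strictly decreasing):
  μ^(1)=1; μ^(2)=-5

((2, 2, 1); (0, 1, 0))


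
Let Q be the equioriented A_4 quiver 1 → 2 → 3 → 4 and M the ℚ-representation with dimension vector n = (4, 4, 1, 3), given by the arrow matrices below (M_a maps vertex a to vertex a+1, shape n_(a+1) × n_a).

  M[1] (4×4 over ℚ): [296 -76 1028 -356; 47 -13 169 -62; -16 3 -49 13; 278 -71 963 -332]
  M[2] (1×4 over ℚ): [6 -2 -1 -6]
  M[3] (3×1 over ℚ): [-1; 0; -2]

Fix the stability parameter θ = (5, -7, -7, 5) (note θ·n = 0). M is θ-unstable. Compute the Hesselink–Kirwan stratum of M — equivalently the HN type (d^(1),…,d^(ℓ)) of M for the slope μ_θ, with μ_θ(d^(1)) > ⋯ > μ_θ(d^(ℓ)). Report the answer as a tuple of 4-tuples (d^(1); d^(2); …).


Barcode: M ≅ I[1,1], I[1,2]^2, I[1,4], I[2,2], I[4,4]^2. HN layers by μ_θ (4 steps, strictly decreasing):
  μ^(1)=5; μ^(2)=-1; μ^(3)=-3; μ^(4)=-7

((1, 0, 0, 3); (2, 2, 0, 0); (1, 1, 1, 0); (0, 1, 0, 0))


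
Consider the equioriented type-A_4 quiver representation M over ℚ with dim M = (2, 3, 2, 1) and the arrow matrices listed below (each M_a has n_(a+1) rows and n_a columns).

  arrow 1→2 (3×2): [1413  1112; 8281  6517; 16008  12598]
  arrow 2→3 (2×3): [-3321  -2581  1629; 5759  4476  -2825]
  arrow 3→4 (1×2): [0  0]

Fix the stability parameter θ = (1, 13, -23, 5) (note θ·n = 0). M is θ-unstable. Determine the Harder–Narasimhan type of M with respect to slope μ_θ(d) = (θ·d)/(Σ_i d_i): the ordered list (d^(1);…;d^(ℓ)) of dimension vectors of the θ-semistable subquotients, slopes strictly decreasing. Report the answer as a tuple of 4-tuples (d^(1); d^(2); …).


Barcode: M ≅ I[1,3]^2, I[2,2], I[4,4]. HN layers by μ_θ (3 steps, strictly decreasing):
  μ^(1)=13; μ^(2)=5; μ^(3)=-3

((0, 1, 0, 0); (0, 0, 0, 1); (2, 2, 2, 0))


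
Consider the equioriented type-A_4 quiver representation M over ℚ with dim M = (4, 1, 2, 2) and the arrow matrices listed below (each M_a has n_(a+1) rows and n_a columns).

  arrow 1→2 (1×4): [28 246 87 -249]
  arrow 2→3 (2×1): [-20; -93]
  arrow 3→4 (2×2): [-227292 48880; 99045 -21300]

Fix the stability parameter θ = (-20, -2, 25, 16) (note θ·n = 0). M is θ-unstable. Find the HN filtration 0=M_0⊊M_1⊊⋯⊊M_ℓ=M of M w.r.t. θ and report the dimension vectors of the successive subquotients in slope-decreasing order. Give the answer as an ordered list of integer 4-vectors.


Via rank(M_{q-1}∘⋯∘M_p): M ≅ I[1,1]^3, I[1,3], I[3,4], I[4,4].
μ_θ-semistable layers: μ^(1)=25; μ^(2)=41/2; μ^(3)=16; μ^(4)=-2; μ^(5)=-20

((0, 0, 1, 0); (0, 0, 1, 1); (0, 0, 0, 1); (0, 1, 0, 0); (4, 0, 0, 0))


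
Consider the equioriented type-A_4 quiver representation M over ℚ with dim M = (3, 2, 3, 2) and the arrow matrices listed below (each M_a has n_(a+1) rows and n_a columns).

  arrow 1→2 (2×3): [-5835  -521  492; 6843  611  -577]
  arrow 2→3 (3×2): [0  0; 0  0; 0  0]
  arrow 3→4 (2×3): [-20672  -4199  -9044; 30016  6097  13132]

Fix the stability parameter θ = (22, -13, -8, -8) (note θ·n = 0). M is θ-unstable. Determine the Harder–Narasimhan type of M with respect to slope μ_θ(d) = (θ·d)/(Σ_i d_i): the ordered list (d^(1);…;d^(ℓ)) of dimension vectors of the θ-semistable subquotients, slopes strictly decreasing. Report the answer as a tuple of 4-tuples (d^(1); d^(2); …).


Interval decomposition of M: I[1,1], I[1,2]^2, I[3,3]^2, I[3,4], I[4,4].
HN type (ℓ=3): μ^(1)=22; μ^(2)=9/2; μ^(3)=-8

((1, 0, 0, 0); (2, 2, 0, 0); (0, 0, 3, 2))


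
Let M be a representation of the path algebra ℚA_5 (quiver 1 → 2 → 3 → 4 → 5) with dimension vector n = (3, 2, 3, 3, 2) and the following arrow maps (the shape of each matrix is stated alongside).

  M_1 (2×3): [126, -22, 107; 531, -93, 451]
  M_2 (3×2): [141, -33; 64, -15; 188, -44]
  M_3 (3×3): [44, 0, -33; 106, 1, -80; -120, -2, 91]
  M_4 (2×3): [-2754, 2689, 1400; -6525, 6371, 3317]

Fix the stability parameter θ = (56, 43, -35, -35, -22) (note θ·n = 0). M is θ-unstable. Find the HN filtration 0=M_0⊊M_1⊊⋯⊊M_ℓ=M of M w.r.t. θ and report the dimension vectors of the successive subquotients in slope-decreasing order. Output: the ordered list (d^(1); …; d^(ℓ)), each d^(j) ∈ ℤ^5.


Interval decomposition of M: I[1,1], I[1,3], I[1,5], I[3,5], I[4,4].
HN type (ℓ=5): μ^(1)=56; μ^(2)=64/3; μ^(3)=7/5; μ^(4)=-22; μ^(5)=-35

((1, 0, 0, 0, 0); (1, 1, 1, 0, 0); (1, 1, 1, 1, 1); (0, 0, 0, 0, 1); (0, 0, 1, 2, 0))


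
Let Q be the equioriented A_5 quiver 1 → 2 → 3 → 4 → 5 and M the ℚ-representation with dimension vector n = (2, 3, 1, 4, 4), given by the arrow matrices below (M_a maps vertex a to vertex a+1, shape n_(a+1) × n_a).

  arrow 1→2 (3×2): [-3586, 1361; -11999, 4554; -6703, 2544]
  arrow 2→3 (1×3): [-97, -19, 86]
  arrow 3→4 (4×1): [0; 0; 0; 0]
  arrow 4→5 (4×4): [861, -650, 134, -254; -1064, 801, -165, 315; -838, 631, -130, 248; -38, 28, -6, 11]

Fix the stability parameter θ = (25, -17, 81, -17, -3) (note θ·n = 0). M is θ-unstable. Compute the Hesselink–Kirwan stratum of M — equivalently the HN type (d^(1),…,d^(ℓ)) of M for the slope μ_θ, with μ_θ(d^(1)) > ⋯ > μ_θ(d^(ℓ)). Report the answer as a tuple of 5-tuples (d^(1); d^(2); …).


Via rank(M_{q-1}∘⋯∘M_p): M ≅ I[1,2], I[1,3], I[2,2], I[4,5]^4.
μ_θ-semistable layers: μ^(1)=81; μ^(2)=4; μ^(3)=-3; μ^(4)=-17

((0, 0, 1, 0, 0); (2, 2, 0, 0, 0); (0, 0, 0, 0, 4); (0, 1, 0, 4, 0))


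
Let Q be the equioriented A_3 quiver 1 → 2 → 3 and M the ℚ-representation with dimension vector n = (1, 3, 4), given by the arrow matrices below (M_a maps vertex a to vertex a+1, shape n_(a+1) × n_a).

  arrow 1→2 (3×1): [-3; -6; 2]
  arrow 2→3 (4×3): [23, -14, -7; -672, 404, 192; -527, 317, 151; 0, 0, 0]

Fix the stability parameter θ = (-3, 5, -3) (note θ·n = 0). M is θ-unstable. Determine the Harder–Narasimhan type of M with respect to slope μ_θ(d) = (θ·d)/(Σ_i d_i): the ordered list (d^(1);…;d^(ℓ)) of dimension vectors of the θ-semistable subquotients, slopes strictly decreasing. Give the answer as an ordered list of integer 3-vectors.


Via rank(M_{q-1}∘⋯∘M_p): M ≅ I[1,3], I[2,2], I[2,3], I[3,3]^2.
μ_θ-semistable layers: μ^(1)=5; μ^(2)=1; μ^(3)=-3

((0, 1, 0); (0, 2, 2); (1, 0, 2))


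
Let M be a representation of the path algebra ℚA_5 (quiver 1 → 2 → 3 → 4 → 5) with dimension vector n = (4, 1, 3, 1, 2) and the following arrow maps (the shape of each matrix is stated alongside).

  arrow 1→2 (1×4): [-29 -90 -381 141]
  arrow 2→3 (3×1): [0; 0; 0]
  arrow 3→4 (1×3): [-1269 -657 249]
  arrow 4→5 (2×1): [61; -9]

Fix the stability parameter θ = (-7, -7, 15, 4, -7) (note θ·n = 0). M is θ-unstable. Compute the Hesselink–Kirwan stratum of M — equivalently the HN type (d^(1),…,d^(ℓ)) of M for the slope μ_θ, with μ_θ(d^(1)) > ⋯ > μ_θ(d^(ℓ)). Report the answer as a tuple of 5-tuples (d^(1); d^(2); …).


Via rank(M_{q-1}∘⋯∘M_p): M ≅ I[1,1]^3, I[1,2], I[3,3]^2, I[3,5], I[5,5].
μ_θ-semistable layers: μ^(1)=15; μ^(2)=4; μ^(3)=-7

((0, 0, 2, 0, 0); (0, 0, 1, 1, 1); (4, 1, 0, 0, 1))


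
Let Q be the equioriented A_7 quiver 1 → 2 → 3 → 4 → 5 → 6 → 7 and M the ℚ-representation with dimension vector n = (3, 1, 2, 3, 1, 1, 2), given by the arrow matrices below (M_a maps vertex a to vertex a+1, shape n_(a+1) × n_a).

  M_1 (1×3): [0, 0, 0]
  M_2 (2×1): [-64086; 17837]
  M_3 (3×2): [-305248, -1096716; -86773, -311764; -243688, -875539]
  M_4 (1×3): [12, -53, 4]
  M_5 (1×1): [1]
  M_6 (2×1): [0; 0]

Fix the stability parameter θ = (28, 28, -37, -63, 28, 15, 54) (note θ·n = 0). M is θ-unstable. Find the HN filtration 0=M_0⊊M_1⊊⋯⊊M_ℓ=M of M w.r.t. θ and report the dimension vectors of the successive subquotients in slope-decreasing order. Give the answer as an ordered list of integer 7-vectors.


Interval decomposition of M: I[1,1]^3, I[2,6], I[3,4], I[4,4], I[7,7]^2.
HN type (ℓ=6): μ^(1)=54; μ^(2)=28; μ^(3)=43/2; μ^(4)=-24; μ^(5)=-50; μ^(6)=-63

((0, 0, 0, 0, 0, 0, 2); (3, 0, 0, 0, 0, 0, 0); (0, 0, 0, 0, 1, 1, 0); (0, 1, 1, 1, 0, 0, 0); (0, 0, 1, 1, 0, 0, 0); (0, 0, 0, 1, 0, 0, 0))


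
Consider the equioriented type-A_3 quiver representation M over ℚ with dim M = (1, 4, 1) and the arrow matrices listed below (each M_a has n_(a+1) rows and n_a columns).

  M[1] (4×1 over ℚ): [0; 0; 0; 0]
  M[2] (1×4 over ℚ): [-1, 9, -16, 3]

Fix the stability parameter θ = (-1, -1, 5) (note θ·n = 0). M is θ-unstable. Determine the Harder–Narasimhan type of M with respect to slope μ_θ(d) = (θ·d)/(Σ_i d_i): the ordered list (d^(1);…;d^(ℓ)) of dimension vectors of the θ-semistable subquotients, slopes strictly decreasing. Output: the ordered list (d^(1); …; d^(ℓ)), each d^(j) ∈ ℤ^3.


Via rank(M_{q-1}∘⋯∘M_p): M ≅ I[1,1], I[2,2]^3, I[2,3].
μ_θ-semistable layers: μ^(1)=5; μ^(2)=-1

((0, 0, 1); (1, 4, 0))


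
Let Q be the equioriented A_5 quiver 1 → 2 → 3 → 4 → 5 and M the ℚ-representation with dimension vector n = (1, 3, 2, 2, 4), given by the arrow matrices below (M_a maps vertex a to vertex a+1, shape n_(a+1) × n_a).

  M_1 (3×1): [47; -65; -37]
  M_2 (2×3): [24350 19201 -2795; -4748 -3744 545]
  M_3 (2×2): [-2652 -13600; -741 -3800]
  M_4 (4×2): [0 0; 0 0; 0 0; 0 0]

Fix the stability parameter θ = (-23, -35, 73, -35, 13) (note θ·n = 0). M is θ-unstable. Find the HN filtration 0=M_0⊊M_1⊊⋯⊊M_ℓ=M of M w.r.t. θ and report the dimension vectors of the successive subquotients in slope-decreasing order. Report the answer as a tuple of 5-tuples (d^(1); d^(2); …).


Barcode: M ≅ I[1,3], I[2,2], I[2,4], I[4,4], I[5,5]^4. HN layers by μ_θ (5 steps, strictly decreasing):
  μ^(1)=73; μ^(2)=19; μ^(3)=13; μ^(4)=-29; μ^(5)=-35

((0, 0, 1, 0, 0); (0, 0, 1, 1, 0); (0, 0, 0, 0, 4); (1, 1, 0, 0, 0); (0, 2, 0, 1, 0))


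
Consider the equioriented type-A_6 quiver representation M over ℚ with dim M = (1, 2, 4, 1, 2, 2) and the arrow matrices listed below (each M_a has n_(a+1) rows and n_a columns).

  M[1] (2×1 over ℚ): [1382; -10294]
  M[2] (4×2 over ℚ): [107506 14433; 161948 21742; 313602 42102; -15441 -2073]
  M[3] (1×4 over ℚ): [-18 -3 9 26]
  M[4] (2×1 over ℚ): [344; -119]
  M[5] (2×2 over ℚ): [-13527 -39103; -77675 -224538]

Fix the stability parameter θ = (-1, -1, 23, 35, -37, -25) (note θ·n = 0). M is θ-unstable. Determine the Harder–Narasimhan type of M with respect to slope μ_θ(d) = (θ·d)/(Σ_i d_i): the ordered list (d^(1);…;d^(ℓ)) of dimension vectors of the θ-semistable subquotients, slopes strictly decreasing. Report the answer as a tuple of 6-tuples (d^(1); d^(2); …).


Via rank(M_{q-1}∘⋯∘M_p): M ≅ I[1,3], I[2,3], I[3,3], I[3,6], I[5,6].
μ_θ-semistable layers: μ^(1)=23; μ^(2)=-1; μ^(3)=-25; μ^(4)=-37

((0, 0, 3, 0, 0, 0); (1, 2, 1, 1, 1, 1); (0, 0, 0, 0, 0, 1); (0, 0, 0, 0, 1, 0))


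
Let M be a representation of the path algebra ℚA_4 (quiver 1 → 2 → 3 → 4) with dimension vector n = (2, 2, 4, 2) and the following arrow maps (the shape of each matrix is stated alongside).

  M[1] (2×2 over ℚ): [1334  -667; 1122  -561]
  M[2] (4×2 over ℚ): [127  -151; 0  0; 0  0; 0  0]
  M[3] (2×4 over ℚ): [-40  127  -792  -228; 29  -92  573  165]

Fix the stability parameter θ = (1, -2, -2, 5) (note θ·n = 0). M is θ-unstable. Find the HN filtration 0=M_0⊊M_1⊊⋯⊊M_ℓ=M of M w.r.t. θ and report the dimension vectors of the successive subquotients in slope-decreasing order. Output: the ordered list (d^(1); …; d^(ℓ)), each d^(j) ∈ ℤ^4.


Interval decomposition of M: I[1,1], I[1,4], I[2,2], I[3,3]^2, I[3,4].
HN type (ℓ=4): μ^(1)=5; μ^(2)=1; μ^(3)=-1; μ^(4)=-2

((0, 0, 0, 2); (1, 0, 0, 0); (1, 1, 1, 0); (0, 1, 3, 0))


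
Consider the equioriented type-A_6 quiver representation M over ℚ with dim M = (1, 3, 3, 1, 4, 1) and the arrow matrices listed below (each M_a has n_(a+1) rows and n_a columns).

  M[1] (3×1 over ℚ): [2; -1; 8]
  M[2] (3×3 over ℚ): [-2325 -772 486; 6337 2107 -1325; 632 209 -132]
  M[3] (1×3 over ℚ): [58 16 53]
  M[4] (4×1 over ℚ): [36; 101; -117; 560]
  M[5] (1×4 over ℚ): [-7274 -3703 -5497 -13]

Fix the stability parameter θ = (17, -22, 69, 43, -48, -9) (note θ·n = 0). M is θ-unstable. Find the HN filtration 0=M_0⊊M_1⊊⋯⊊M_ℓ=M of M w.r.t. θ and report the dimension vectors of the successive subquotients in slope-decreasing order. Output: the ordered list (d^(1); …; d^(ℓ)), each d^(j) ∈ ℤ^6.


Interval decomposition of M: I[1,6], I[2,3]^2, I[5,5]^3.
HN type (ℓ=5): μ^(1)=69; μ^(2)=55/4; μ^(3)=-5/2; μ^(4)=-22; μ^(5)=-48

((0, 0, 2, 0, 0, 0); (0, 0, 1, 1, 1, 1); (1, 1, 0, 0, 0, 0); (0, 2, 0, 0, 0, 0); (0, 0, 0, 0, 3, 0))


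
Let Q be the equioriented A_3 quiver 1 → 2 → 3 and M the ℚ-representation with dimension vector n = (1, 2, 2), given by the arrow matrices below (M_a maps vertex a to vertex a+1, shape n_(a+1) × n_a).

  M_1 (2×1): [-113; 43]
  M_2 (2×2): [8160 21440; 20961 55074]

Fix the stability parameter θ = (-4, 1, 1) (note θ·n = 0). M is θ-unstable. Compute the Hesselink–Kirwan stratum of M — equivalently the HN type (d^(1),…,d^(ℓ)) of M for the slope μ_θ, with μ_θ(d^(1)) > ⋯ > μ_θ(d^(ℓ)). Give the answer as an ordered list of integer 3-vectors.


Barcode: M ≅ I[1,3], I[2,2], I[3,3]. HN layers by μ_θ (2 steps, strictly decreasing):
  μ^(1)=1; μ^(2)=-4

((0, 2, 2); (1, 0, 0))


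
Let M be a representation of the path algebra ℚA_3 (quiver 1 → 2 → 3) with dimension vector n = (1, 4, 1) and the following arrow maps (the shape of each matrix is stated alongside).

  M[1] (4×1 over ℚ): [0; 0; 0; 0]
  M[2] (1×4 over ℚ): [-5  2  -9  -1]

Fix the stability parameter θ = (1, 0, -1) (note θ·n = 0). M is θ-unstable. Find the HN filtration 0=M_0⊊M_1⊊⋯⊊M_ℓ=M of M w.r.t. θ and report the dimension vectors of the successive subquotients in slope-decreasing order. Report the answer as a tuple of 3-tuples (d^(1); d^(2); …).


Barcode: M ≅ I[1,1], I[2,2]^3, I[2,3]. HN layers by μ_θ (3 steps, strictly decreasing):
  μ^(1)=1; μ^(2)=0; μ^(3)=-1/2

((1, 0, 0); (0, 3, 0); (0, 1, 1))


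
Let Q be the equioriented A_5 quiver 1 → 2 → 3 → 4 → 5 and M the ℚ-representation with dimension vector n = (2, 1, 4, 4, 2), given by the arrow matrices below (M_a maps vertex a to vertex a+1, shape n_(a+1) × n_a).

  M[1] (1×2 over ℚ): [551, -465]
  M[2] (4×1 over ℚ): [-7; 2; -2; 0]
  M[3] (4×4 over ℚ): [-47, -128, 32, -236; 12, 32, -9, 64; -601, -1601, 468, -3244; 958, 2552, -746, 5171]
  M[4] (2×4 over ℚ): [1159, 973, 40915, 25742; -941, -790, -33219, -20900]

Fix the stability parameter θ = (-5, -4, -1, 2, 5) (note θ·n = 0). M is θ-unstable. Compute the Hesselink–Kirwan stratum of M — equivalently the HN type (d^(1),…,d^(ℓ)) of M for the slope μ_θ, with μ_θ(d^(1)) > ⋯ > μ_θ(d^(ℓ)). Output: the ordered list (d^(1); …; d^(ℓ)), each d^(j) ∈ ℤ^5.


Via rank(M_{q-1}∘⋯∘M_p): M ≅ I[1,1], I[1,4], I[3,4], I[3,5]^2.
μ_θ-semistable layers: μ^(1)=5; μ^(2)=2; μ^(3)=-1; μ^(4)=-4; μ^(5)=-5

((0, 0, 0, 0, 2); (0, 0, 0, 4, 0); (0, 0, 4, 0, 0); (0, 1, 0, 0, 0); (2, 0, 0, 0, 0))


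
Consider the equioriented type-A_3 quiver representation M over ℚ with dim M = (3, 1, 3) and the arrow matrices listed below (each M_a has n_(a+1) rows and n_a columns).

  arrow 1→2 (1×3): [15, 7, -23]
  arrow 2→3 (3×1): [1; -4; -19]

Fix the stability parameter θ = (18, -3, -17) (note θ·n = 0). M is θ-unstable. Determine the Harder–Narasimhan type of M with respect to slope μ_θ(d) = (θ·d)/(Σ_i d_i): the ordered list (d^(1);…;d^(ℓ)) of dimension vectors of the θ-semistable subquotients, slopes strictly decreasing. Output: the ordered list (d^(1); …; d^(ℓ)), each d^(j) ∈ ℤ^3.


Via rank(M_{q-1}∘⋯∘M_p): M ≅ I[1,1]^2, I[1,3], I[3,3]^2.
μ_θ-semistable layers: μ^(1)=18; μ^(2)=-2/3; μ^(3)=-17

((2, 0, 0); (1, 1, 1); (0, 0, 2))


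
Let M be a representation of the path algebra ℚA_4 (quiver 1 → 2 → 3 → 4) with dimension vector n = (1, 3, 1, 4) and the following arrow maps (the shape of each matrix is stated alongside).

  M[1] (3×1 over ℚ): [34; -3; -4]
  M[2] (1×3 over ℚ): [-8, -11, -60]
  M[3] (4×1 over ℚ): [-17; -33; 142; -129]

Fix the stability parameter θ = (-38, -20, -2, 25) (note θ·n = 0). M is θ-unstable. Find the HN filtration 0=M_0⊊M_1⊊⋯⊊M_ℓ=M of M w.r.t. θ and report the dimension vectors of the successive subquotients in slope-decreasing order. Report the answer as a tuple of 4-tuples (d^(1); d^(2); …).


Via rank(M_{q-1}∘⋯∘M_p): M ≅ I[1,4], I[2,2]^2, I[4,4]^3.
μ_θ-semistable layers: μ^(1)=25; μ^(2)=-2; μ^(3)=-20; μ^(4)=-38

((0, 0, 0, 4); (0, 0, 1, 0); (0, 3, 0, 0); (1, 0, 0, 0))


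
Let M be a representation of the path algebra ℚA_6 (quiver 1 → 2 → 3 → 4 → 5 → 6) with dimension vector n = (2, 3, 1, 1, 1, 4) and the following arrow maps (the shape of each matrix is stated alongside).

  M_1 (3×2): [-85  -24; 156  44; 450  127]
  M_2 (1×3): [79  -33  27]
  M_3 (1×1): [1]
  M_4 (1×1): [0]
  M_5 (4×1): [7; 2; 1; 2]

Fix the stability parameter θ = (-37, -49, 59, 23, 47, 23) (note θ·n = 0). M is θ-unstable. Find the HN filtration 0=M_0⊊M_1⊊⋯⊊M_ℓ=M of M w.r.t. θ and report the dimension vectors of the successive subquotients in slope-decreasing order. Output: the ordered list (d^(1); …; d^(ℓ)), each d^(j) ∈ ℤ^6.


Via rank(M_{q-1}∘⋯∘M_p): M ≅ I[1,2], I[1,4], I[2,2], I[5,6], I[6,6]^3.
μ_θ-semistable layers: μ^(1)=41; μ^(2)=35; μ^(3)=23; μ^(4)=-43; μ^(5)=-49

((0, 0, 1, 1, 0, 0); (0, 0, 0, 0, 1, 1); (0, 0, 0, 0, 0, 3); (2, 2, 0, 0, 0, 0); (0, 1, 0, 0, 0, 0))


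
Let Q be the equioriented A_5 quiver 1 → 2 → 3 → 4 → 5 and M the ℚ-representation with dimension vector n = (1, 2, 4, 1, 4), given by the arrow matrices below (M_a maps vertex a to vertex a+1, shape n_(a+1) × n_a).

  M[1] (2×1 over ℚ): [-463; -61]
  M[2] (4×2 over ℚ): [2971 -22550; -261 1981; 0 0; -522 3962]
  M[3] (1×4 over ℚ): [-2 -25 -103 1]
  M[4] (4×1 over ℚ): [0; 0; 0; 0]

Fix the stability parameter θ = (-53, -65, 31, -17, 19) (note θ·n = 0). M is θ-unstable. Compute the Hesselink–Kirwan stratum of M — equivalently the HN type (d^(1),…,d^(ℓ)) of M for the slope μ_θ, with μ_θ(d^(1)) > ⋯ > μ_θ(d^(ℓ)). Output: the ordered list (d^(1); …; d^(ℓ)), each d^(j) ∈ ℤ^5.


Interval decomposition of M: I[1,3], I[2,4], I[3,3]^2, I[5,5]^4.
HN type (ℓ=5): μ^(1)=31; μ^(2)=19; μ^(3)=7; μ^(4)=-59; μ^(5)=-65

((0, 0, 3, 0, 0); (0, 0, 0, 0, 4); (0, 0, 1, 1, 0); (1, 1, 0, 0, 0); (0, 1, 0, 0, 0))


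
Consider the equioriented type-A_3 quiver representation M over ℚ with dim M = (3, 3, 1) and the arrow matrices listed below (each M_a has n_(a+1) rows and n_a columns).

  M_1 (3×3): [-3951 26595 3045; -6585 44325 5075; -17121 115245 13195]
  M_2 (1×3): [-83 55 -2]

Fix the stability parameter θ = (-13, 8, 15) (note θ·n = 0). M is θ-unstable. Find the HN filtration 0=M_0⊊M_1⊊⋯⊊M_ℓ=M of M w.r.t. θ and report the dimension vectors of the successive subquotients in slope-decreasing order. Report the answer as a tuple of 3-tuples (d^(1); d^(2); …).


Barcode: M ≅ I[1,1]^2, I[1,2], I[2,2], I[2,3]. HN layers by μ_θ (3 steps, strictly decreasing):
  μ^(1)=15; μ^(2)=8; μ^(3)=-13

((0, 0, 1); (0, 3, 0); (3, 0, 0))


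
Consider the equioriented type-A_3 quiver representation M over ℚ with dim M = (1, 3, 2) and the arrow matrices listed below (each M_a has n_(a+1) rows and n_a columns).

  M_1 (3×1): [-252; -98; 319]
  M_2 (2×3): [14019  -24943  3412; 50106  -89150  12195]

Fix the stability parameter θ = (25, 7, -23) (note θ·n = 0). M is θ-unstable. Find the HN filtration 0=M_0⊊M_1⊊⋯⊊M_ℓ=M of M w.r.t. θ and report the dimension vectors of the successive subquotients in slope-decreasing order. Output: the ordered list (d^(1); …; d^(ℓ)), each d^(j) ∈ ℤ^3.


Interval decomposition of M: I[1,3], I[2,2], I[2,3].
HN type (ℓ=3): μ^(1)=7; μ^(2)=3; μ^(3)=-8

((0, 1, 0); (1, 1, 1); (0, 1, 1))


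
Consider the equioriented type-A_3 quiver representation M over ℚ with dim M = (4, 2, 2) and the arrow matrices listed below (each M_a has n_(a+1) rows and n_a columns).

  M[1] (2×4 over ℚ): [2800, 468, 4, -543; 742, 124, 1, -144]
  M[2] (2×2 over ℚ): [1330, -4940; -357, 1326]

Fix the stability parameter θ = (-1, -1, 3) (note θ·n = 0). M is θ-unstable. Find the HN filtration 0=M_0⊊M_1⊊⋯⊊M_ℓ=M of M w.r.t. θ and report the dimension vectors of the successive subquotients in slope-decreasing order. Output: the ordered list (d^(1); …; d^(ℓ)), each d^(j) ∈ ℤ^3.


Via rank(M_{q-1}∘⋯∘M_p): M ≅ I[1,1]^2, I[1,2], I[1,3], I[3,3].
μ_θ-semistable layers: μ^(1)=3; μ^(2)=-1

((0, 0, 2); (4, 2, 0))


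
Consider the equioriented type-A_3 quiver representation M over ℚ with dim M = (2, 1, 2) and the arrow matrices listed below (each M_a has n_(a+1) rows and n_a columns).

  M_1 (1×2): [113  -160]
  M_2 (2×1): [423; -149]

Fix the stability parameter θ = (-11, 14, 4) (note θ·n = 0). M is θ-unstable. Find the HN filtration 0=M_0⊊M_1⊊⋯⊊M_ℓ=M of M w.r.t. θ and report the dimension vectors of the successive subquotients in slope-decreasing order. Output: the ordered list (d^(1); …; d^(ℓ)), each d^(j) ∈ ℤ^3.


Interval decomposition of M: I[1,1], I[1,3], I[3,3].
HN type (ℓ=3): μ^(1)=9; μ^(2)=4; μ^(3)=-11

((0, 1, 1); (0, 0, 1); (2, 0, 0))


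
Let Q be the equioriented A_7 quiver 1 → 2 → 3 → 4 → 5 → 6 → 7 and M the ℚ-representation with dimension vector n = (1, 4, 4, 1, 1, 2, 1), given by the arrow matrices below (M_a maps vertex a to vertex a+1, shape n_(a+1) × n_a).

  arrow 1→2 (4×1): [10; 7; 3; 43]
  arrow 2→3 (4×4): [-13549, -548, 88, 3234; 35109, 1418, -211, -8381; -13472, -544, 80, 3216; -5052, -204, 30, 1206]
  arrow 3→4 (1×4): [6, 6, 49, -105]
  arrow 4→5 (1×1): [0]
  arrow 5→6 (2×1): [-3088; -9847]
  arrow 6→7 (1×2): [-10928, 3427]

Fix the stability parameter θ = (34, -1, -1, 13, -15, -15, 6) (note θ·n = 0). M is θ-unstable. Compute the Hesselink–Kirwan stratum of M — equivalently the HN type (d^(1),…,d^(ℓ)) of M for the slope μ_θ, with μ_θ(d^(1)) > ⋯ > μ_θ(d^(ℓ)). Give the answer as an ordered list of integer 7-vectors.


Barcode: M ≅ I[1,2], I[2,2], I[2,3], I[2,4], I[3,3]^2, I[5,7], I[6,6]. HN layers by μ_θ (5 steps, strictly decreasing):
  μ^(1)=33/2; μ^(2)=13; μ^(3)=6; μ^(4)=-1; μ^(5)=-15

((1, 1, 0, 0, 0, 0, 0); (0, 0, 0, 1, 0, 0, 0); (0, 0, 0, 0, 0, 0, 1); (0, 3, 4, 0, 0, 0, 0); (0, 0, 0, 0, 1, 2, 0))


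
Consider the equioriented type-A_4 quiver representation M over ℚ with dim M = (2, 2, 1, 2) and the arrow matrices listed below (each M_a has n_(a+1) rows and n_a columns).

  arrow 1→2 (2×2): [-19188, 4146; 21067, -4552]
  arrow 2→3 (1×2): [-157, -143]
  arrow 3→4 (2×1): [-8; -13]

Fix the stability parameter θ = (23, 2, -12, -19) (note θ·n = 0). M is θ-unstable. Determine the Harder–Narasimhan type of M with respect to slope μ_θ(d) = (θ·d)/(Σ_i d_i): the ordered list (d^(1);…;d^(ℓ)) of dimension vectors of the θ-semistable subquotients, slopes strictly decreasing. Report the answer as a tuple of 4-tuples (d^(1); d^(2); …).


Barcode: M ≅ I[1,2], I[1,4], I[4,4]. HN layers by μ_θ (3 steps, strictly decreasing):
  μ^(1)=25/2; μ^(2)=-3/2; μ^(3)=-19

((1, 1, 0, 0); (1, 1, 1, 1); (0, 0, 0, 1))
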